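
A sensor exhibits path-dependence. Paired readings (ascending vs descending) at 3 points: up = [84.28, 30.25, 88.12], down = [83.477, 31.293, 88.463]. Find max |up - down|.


|84.28 - 83.477| = 0.8030
|30.25 - 31.293| = 1.0430
|88.12 - 88.463| = 0.3430
hysteresis = max(diffs) = 1.0430

1.0430


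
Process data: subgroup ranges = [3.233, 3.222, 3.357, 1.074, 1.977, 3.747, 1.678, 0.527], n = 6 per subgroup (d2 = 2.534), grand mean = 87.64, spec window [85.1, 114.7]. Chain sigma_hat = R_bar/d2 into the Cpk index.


R_bar = (3.233 + 3.222 + 3.357 + 1.074 + 1.977 + 3.747 + 1.678 + 0.527) / 8 = 2.351875
sigma = R_bar / d2 = 2.351875 / 2.534 = 0.92812747
Cp = (USL - LSL)/(6*sigma) = (114.7 - 85.1)/(6*0.92812747) = 5.3154
Cpu = (114.7 - 87.64)/(3*0.92812747) = 9.7185
Cpl = (87.64 - 85.1)/(3*0.92812747) = 0.9122
Cpk = min(Cpu, Cpl) = 0.9122

0.9122


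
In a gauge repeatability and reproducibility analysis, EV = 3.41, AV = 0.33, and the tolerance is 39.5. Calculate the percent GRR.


GRR = sqrt(EV^2 + AV^2) = sqrt(3.41^2 + 0.33^2) = 3.4259305
%GRR = GRR / tol * 100 = 3.4259305 / 39.5 * 100
%GRR = 8.6732

8.6732


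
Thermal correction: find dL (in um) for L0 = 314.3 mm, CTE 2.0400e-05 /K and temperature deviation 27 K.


dL = L * alpha * dT
= 314.3 * 2.0400e-05 * 27
= 0.1731164 mm
dL_um = 0.1731164 * 1000 = 173.1164 um

173.1164


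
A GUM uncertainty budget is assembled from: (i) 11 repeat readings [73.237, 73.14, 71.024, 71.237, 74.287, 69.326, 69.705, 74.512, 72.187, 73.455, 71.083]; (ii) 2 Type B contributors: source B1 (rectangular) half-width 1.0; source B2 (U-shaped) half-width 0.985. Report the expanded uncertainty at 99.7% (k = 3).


mean = (73.237 + 73.14 + 71.024 + 71.237 + 74.287 + 69.326 + 69.705 + 74.512 + 72.187 + 73.455 + 71.083) / 11 = 72.10845455
s = sqrt(sum((x - mean)^2)/(n-1)) = 1.7659509
u_A = s / sqrt(n) = 1.7659509 / sqrt(11) = 0.53245423
u_B1 = 1.0 / sqrt(3) = 0.57735027
u_B2 = 0.985 / sqrt(2) = 0.69650018
uc = sqrt(0.53245423^2 + 0.57735027^2 + 0.69650018^2) = 1.0497397
U = k * uc = 3 * 1.0497397
U = 3.1492

3.1492


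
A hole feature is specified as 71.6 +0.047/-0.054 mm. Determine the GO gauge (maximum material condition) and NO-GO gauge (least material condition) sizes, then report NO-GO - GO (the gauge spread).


GO = nominal - lower_tol (smallest hole = maximum material condition)
GO = 71.6 - 0.054 = 71.546
NO-GO = nominal + upper_tol (largest hole = least material condition)
NO-GO = 71.6 + 0.047 = 71.647
spread = NO-GO - GO = 71.647 - 71.546 = 0.1010

0.1010


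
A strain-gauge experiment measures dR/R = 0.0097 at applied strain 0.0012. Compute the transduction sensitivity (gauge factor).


GF = (dR/R) / epsilon
= 0.0097 / 0.0012
= 8.0833

8.0833


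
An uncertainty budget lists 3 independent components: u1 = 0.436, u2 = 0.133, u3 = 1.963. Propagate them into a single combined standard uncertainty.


uc = sqrt(0.436^2 + 0.133^2 + 1.963^2)
uc = sqrt(4.061154)
uc = 2.0152

2.0152


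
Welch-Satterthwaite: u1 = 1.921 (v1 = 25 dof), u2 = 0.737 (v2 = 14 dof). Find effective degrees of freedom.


uc = sqrt(u1^2 + u2^2) = sqrt(1.921^2 + 0.737^2) = 2.0575252
v_eff = uc^4 / (u1^4/v1 + u2^4/v2)
= 2.0575252^4 / (1.921^4/25 + 0.737^4/14)
= 17.92176 / 0.5657889
v_eff = 31.6757

31.6757


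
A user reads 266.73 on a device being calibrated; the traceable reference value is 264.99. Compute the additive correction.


Correction = standard - reading
= 264.99 - 266.73
= -1.7400

-1.7400


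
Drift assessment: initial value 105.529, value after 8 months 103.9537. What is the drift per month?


rate = (v2 - v1) / months
= (103.9537 - 105.529) / 8
= -1.5753 / 8
= -0.1969

-0.1969


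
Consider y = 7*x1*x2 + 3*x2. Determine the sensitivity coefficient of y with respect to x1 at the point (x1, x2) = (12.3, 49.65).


y = 7*x1*x2 + 3*x2
dy/dx1 = 7*x2
Evaluate at x2 = 49.65: c1 = 7 * 49.65
c1 = 347.5500

347.5500


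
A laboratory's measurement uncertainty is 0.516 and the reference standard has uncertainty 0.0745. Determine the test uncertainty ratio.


TUR = u_lab / u_ref
= 0.516 / 0.0745
= 6.9262

6.9262


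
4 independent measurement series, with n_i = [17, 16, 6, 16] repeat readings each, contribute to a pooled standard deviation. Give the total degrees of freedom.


nu = sum_i (n_i - 1)
nu = ((17 - 1) + (16 - 1) + (6 - 1) + (16 - 1))
nu = 16 + 15 + 5 + 15
nu = 51

51


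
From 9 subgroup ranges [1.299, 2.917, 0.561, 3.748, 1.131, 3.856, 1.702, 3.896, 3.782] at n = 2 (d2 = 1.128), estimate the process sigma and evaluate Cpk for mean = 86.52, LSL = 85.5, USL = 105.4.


R_bar = (1.299 + 2.917 + 0.561 + 3.748 + 1.131 + 3.856 + 1.702 + 3.896 + 3.782) / 9 = 2.5435556
sigma = R_bar / d2 = 2.5435556 / 1.128 = 2.2549252
Cp = (USL - LSL)/(6*sigma) = (105.4 - 85.5)/(6*2.2549252) = 1.4709
Cpu = (105.4 - 86.52)/(3*2.2549252) = 2.7909
Cpl = (86.52 - 85.5)/(3*2.2549252) = 0.1508
Cpk = min(Cpu, Cpl) = 0.1508

0.1508


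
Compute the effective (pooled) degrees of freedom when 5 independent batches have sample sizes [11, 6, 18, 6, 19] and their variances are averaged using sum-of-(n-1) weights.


nu = sum_i (n_i - 1)
nu = ((11 - 1) + (6 - 1) + (18 - 1) + (6 - 1) + (19 - 1))
nu = 10 + 5 + 17 + 5 + 18
nu = 55

55


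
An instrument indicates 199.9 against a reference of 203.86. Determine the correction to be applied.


Correction = standard - reading
= 203.86 - 199.9
= 3.9600

3.9600


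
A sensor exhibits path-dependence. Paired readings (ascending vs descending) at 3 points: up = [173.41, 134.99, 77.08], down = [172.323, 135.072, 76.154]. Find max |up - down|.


|173.41 - 172.323| = 1.0870
|134.99 - 135.072| = 0.0820
|77.08 - 76.154| = 0.9260
hysteresis = max(diffs) = 1.0870

1.0870


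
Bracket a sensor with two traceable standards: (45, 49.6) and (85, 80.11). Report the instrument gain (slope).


slope = (y2 - y1) / (x2 - x1)
= (80.11 - 49.6) / (85 - 45)
= 30.5100 / 40
= 0.7627

0.7627


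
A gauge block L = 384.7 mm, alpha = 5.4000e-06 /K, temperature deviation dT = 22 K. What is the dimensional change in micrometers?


dL = L * alpha * dT
= 384.7 * 5.4000e-06 * 22
= 0.0457024 mm
dL_um = 0.0457024 * 1000 = 45.7024 um

45.7024


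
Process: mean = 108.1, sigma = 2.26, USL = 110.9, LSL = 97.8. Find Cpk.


Cpu = (USL - mean) / (3*sigma) = (110.9 - 108.1) / (3*2.26) = 0.4130
Cpl = (mean - LSL) / (3*sigma) = (108.1 - 97.8) / (3*2.26) = 1.5192
Cpk = min(Cpu, Cpl) = 0.4130

0.4130


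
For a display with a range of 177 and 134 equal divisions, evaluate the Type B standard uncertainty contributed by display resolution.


resolution = range / divisions
resolution = 177 / 134 = 1.3208955
u_res = resolution / (2*sqrt(3))
u_res = 1.3208955 / 3.4641016
u_res = 0.3813

0.3813


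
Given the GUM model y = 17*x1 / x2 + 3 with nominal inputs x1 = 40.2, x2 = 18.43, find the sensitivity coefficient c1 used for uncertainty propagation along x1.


y = 17*x1 / x2 + 3
dy/dx1 = 17/x2
Evaluate at x2 = 18.43: c1 = 17 / 18.43
c1 = 0.9224

0.9224


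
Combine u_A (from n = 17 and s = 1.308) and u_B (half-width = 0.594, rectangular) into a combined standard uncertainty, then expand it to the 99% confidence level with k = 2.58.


u_A = s / sqrt(n) = 1.308 / sqrt(17) = 0.3172366
u_B = half_width / sqrt(3) = 0.594 / sqrt(3) = 0.34294606
uc = sqrt(u_A^2 + u_B^2) = sqrt(0.3172366^2 + 0.34294606^2) = 0.46717348
U = k * uc = 2.58 * 0.46717348
U = 1.2053

1.2053


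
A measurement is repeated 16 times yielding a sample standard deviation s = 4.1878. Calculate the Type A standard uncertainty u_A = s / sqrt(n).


u_A = s / sqrt(n)
u_A = 4.1878 / sqrt(16)
u_A = 4.1878 / 4
u_A = 1.0470

1.0470


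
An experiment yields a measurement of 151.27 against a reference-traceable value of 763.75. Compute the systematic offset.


Systematic error = measured - true
= 151.27 - 763.75
= -612.4800

-612.4800


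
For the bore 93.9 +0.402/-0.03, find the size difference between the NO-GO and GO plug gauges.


GO = nominal - lower_tol (smallest hole = maximum material condition)
GO = 93.9 - 0.03 = 93.87
NO-GO = nominal + upper_tol (largest hole = least material condition)
NO-GO = 93.9 + 0.402 = 94.302
spread = NO-GO - GO = 94.302 - 93.87 = 0.4320

0.4320


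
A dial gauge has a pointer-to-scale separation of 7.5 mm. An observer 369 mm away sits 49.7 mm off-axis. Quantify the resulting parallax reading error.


error = h * offset / d
= 7.5 * 49.7 / 369
= 1.0102

1.0102


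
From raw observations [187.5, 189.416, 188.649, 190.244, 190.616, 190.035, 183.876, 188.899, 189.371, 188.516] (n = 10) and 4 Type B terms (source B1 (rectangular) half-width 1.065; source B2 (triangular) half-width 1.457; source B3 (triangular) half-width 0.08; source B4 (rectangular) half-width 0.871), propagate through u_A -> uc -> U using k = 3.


mean = (187.5 + 189.416 + 188.649 + 190.244 + 190.616 + 190.035 + 183.876 + 188.899 + 189.371 + 188.516) / 10 = 188.7122
s = sqrt(sum((x - mean)^2)/(n-1)) = 1.9317712
u_A = s / sqrt(n) = 1.9317712 / sqrt(10) = 0.61087969
u_B1 = 1.065 / sqrt(3) = 0.61487804
u_B2 = 1.457 / sqrt(6) = 0.59481776
u_B3 = 0.08 / sqrt(6) = 0.032659863
u_B4 = 0.871 / sqrt(3) = 0.50287208
uc = sqrt(0.61087969^2 + 0.61487804^2 + 0.59481776^2 + 0.032659863^2 + 0.50287208^2) = 1.1657633
U = k * uc = 3 * 1.1657633
U = 3.4973

3.4973


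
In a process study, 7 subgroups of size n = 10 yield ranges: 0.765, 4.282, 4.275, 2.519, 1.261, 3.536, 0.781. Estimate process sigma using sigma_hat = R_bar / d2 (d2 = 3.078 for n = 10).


R_bar = (0.765 + 4.282 + 4.275 + 2.519 + 1.261 + 3.536 + 0.781) / 7
R_bar = 17.419 / 7 = 2.4884286
sigma_hat = R_bar / d2 = 2.4884286 / 3.078 = 0.8085

0.8085


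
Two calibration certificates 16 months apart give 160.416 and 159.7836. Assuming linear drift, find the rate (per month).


rate = (v2 - v1) / months
= (159.7836 - 160.416) / 16
= -0.6324 / 16
= -0.0395

-0.0395


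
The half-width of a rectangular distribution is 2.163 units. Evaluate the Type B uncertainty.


u_B = half_width / sqrt(3)
u_B = 2.163 / 1.7320508
u_B = 1.2488

1.2488


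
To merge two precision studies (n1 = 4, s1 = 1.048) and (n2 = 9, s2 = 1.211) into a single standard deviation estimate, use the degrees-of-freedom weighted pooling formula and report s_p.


s_p = sqrt(((n1-1)*s1^2 + (n2-1)*s2^2) / (n1+n2-2))
numerator = (4-1)*1.048^2 + (9-1)*1.211^2 = 3.294912 + 11.732168 = 15.02708
denominator = 4 + 9 - 2 = 11
s_p^2 = 15.02708 / 11 = 1.3660982
s_p = sqrt(1.3660982) = 1.1688

1.1688


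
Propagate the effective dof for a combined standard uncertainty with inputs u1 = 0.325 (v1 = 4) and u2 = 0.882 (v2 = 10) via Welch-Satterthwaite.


uc = sqrt(u1^2 + u2^2) = sqrt(0.325^2 + 0.882^2) = 0.93997287
v_eff = uc^4 / (u1^4/v1 + u2^4/v2)
= 0.93997287^4 / (0.325^4/4 + 0.882^4/10)
= 0.78065883 / 0.063305735
v_eff = 12.3316

12.3316


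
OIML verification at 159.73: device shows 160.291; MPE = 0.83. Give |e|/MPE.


e = indication - reference = 160.291 - 159.73 = 0.5610
|e| = 0.5610
ratio = |e| / MPE = 0.5610 / 0.83
ratio = 0.6759

0.6759


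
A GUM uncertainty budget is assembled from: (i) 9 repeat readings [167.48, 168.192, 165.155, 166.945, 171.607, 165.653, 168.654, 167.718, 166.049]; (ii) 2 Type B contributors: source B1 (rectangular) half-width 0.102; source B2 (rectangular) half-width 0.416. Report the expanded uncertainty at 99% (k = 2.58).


mean = (167.48 + 168.192 + 165.155 + 166.945 + 171.607 + 165.653 + 168.654 + 167.718 + 166.049) / 9 = 167.4947778
s = sqrt(sum((x - mean)^2)/(n-1)) = 1.9380908
u_A = s / sqrt(n) = 1.9380908 / sqrt(9) = 0.64603027
u_B1 = 0.102 / sqrt(3) = 0.058889727
u_B2 = 0.416 / sqrt(3) = 0.24017771
uc = sqrt(0.64603027^2 + 0.058889727^2 + 0.24017771^2) = 0.69174305
U = k * uc = 2.58 * 0.69174305
U = 1.7847

1.7847


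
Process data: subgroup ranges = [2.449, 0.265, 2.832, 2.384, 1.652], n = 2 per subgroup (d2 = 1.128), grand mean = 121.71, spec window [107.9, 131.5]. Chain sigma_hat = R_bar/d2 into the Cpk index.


R_bar = (2.449 + 0.265 + 2.832 + 2.384 + 1.652) / 5 = 1.9164
sigma = R_bar / d2 = 1.9164 / 1.128 = 1.6989362
Cp = (USL - LSL)/(6*sigma) = (131.5 - 107.9)/(6*1.6989362) = 2.3152
Cpu = (131.5 - 121.71)/(3*1.6989362) = 1.9208
Cpl = (121.71 - 107.9)/(3*1.6989362) = 2.7095
Cpk = min(Cpu, Cpl) = 1.9208

1.9208


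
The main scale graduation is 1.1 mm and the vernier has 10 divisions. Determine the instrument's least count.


LC = MSD / n_div
= 1.1 / 10
= 0.1100

0.1100


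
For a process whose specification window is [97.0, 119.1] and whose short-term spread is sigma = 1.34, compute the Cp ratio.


Cp = (USL - LSL) / (6 * sigma)
= (119.1 - 97.0) / (6 * 1.34)
= 22.1000 / 8.0400
= 2.7488

2.7488


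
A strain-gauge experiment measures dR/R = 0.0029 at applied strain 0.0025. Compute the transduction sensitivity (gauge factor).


GF = (dR/R) / epsilon
= 0.0029 / 0.0025
= 1.1600

1.1600


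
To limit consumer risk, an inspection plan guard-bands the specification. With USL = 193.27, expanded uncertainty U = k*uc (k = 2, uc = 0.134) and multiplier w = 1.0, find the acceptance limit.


U = k * uc = 2 * 0.134 = 0.268
guard band g = w * U = 1.0 * 0.268 = 0.268
AL = USL - g = 193.27 - 0.268
AL = 193.0020

193.0020


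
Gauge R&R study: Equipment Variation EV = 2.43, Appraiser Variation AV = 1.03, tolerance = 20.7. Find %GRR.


GRR = sqrt(EV^2 + AV^2) = sqrt(2.43^2 + 1.03^2) = 2.6392802
%GRR = GRR / tol * 100 = 2.6392802 / 20.7 * 100
%GRR = 12.7501

12.7501


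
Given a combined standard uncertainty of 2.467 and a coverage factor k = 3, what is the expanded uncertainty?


U = k * uc
U = 3 * 2.467
U = 7.4010

7.4010


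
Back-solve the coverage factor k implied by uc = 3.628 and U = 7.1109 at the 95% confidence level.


k = U / uc
k = 7.1109 / 3.628
k = 1.96

1.96


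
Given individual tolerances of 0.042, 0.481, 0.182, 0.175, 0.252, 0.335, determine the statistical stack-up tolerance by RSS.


RSS = sqrt(0.042^2 + 0.481^2 + 0.182^2 + 0.175^2 + 0.252^2 + 0.335^2)
= sqrt(0.472603)
= 0.6875

0.6875


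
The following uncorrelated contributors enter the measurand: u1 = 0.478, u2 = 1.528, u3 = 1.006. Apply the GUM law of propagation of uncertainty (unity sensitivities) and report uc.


uc = sqrt(0.478^2 + 1.528^2 + 1.006^2)
uc = sqrt(3.575304)
uc = 1.8908

1.8908


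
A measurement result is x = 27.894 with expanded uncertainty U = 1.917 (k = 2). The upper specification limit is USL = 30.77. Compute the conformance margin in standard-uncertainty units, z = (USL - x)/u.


u = U / k = 1.917 / 2 = 0.9585
margin = |USL - x| = |30.77 - 27.894| = 2.876
z = margin / u = 2.876 / 0.9585
z = 3.0005

3.0005


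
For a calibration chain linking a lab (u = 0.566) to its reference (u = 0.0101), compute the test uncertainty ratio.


TUR = u_lab / u_ref
= 0.566 / 0.0101
= 56.0396

56.0396


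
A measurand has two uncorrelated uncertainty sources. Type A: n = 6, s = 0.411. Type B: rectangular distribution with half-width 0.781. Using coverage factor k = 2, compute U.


u_A = s / sqrt(n) = 0.411 / sqrt(6) = 0.16779005
u_B = half_width / sqrt(3) = 0.781 / sqrt(3) = 0.45091056
uc = sqrt(u_A^2 + u_B^2) = sqrt(0.16779005^2 + 0.45091056^2) = 0.48111728
U = k * uc = 2 * 0.48111728
U = 0.9622

0.9622


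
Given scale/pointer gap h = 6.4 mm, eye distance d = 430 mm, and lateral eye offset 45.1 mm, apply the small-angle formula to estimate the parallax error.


error = h * offset / d
= 6.4 * 45.1 / 430
= 0.6713

0.6713


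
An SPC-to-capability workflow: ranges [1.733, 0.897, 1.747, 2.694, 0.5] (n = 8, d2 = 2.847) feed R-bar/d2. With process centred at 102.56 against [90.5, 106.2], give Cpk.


R_bar = (1.733 + 0.897 + 1.747 + 2.694 + 0.5) / 5 = 1.5142
sigma = R_bar / d2 = 1.5142 / 2.847 = 0.5318581
Cp = (USL - LSL)/(6*sigma) = (106.2 - 90.5)/(6*0.5318581) = 4.9199
Cpu = (106.2 - 102.56)/(3*0.5318581) = 2.2813
Cpl = (102.56 - 90.5)/(3*0.5318581) = 7.5584
Cpk = min(Cpu, Cpl) = 2.2813

2.2813


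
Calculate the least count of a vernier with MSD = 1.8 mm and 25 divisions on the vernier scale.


LC = MSD / n_div
= 1.8 / 25
= 0.0720

0.0720


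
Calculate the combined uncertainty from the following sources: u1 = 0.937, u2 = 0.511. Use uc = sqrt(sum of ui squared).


uc = sqrt(0.937^2 + 0.511^2)
uc = sqrt(1.13909)
uc = 1.0673

1.0673


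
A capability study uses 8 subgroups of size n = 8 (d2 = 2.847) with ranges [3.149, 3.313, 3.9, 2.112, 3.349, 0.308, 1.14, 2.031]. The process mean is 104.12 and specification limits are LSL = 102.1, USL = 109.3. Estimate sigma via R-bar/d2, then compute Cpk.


R_bar = (3.149 + 3.313 + 3.9 + 2.112 + 3.349 + 0.308 + 1.14 + 2.031) / 8 = 2.41275
sigma = R_bar / d2 = 2.41275 / 2.847 = 0.84747102
Cp = (USL - LSL)/(6*sigma) = (109.3 - 102.1)/(6*0.84747102) = 1.4160
Cpu = (109.3 - 104.12)/(3*0.84747102) = 2.0374
Cpl = (104.12 - 102.1)/(3*0.84747102) = 0.7945
Cpk = min(Cpu, Cpl) = 0.7945

0.7945


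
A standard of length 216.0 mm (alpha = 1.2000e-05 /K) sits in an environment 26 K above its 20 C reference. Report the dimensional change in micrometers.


dL = L * alpha * dT
= 216.0 * 1.2000e-05 * 26
= 0.0673920 mm
dL_um = 0.0673920 * 1000 = 67.3920 um

67.3920


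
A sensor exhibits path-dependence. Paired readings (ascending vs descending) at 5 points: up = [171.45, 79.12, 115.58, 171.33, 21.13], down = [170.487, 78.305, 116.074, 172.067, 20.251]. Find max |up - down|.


|171.45 - 170.487| = 0.9630
|79.12 - 78.305| = 0.8150
|115.58 - 116.074| = 0.4940
|171.33 - 172.067| = 0.7370
|21.13 - 20.251| = 0.8790
hysteresis = max(diffs) = 0.9630

0.9630


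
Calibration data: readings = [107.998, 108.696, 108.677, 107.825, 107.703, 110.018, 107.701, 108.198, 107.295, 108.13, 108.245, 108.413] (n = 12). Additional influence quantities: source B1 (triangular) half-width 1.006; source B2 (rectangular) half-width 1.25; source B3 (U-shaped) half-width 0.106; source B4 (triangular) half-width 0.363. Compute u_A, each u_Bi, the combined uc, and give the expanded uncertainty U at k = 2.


mean = (107.998 + 108.696 + 108.677 + 107.825 + 107.703 + 110.018 + 107.701 + 108.198 + 107.295 + 108.13 + 108.245 + 108.413) / 12 = 108.2415833
s = sqrt(sum((x - mean)^2)/(n-1)) = 0.6945686
u_A = s / sqrt(n) = 0.6945686 / sqrt(12) = 0.20050468
u_B1 = 1.006 / sqrt(6) = 0.41069778
u_B2 = 1.25 / sqrt(3) = 0.72168784
u_B3 = 0.106 / sqrt(2) = 0.074953319
u_B4 = 0.363 / sqrt(6) = 0.14819413
uc = sqrt(0.20050468^2 + 0.41069778^2 + 0.72168784^2 + 0.074953319^2 + 0.14819413^2) = 0.87022275
U = k * uc = 2 * 0.87022275
U = 1.7404

1.7404


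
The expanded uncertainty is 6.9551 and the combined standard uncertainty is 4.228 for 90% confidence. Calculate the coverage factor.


k = U / uc
k = 6.9551 / 4.228
k = 1.645

1.645


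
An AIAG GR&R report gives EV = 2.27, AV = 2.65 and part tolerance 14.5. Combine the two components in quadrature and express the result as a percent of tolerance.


GRR = sqrt(EV^2 + AV^2) = sqrt(2.27^2 + 2.65^2) = 3.4893266
%GRR = GRR / tol * 100 = 3.4893266 / 14.5 * 100
%GRR = 24.0643

24.0643


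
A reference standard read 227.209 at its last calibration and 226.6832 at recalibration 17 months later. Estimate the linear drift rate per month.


rate = (v2 - v1) / months
= (226.6832 - 227.209) / 17
= -0.5258 / 17
= -0.0309

-0.0309


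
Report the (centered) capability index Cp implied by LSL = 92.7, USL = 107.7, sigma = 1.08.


Cp = (USL - LSL) / (6 * sigma)
= (107.7 - 92.7) / (6 * 1.08)
= 15.0000 / 6.4800
= 2.3148

2.3148


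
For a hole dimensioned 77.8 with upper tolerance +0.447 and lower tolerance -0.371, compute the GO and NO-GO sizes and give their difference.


GO = nominal - lower_tol (smallest hole = maximum material condition)
GO = 77.8 - 0.371 = 77.429
NO-GO = nominal + upper_tol (largest hole = least material condition)
NO-GO = 77.8 + 0.447 = 78.247
spread = NO-GO - GO = 78.247 - 77.429 = 0.8180

0.8180


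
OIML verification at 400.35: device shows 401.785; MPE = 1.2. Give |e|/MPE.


e = indication - reference = 401.785 - 400.35 = 1.4350
|e| = 1.4350
ratio = |e| / MPE = 1.4350 / 1.2
ratio = 1.1958

1.1958


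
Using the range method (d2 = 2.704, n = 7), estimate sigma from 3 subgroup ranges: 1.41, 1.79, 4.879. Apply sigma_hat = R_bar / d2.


R_bar = (1.41 + 1.79 + 4.879) / 3
R_bar = 8.079 / 3 = 2.693
sigma_hat = R_bar / d2 = 2.693 / 2.704 = 0.9959

0.9959


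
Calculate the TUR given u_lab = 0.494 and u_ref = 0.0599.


TUR = u_lab / u_ref
= 0.494 / 0.0599
= 8.2471

8.2471


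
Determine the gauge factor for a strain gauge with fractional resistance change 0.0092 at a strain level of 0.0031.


GF = (dR/R) / epsilon
= 0.0092 / 0.0031
= 2.9677

2.9677


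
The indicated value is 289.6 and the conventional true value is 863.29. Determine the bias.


Systematic error = measured - true
= 289.6 - 863.29
= -573.6900

-573.6900


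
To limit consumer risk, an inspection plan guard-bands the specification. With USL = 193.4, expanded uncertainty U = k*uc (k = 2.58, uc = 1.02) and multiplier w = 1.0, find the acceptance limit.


U = k * uc = 2.58 * 1.02 = 2.6316
guard band g = w * U = 1.0 * 2.6316 = 2.6316
AL = USL - g = 193.4 - 2.6316
AL = 190.7684

190.7684


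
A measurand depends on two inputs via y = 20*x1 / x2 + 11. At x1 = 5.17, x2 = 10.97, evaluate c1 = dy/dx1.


y = 20*x1 / x2 + 11
dy/dx1 = 20/x2
Evaluate at x2 = 10.97: c1 = 20 / 10.97
c1 = 1.8232

1.8232


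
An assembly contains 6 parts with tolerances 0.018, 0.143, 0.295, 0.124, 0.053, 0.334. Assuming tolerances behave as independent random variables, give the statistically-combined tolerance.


RSS = sqrt(0.018^2 + 0.143^2 + 0.295^2 + 0.124^2 + 0.053^2 + 0.334^2)
= sqrt(0.237539)
= 0.4874

0.4874


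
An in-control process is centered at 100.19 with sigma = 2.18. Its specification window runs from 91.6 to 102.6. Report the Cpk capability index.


Cpu = (USL - mean) / (3*sigma) = (102.6 - 100.19) / (3*2.18) = 0.3685
Cpl = (mean - LSL) / (3*sigma) = (100.19 - 91.6) / (3*2.18) = 1.3135
Cpk = min(Cpu, Cpl) = 0.3685

0.3685


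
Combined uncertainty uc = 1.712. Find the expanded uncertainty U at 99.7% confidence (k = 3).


U = k * uc
U = 3 * 1.712
U = 5.1360

5.1360


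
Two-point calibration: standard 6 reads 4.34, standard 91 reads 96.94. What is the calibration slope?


slope = (y2 - y1) / (x2 - x1)
= (96.94 - 4.34) / (91 - 6)
= 92.6000 / 85
= 1.0894

1.0894


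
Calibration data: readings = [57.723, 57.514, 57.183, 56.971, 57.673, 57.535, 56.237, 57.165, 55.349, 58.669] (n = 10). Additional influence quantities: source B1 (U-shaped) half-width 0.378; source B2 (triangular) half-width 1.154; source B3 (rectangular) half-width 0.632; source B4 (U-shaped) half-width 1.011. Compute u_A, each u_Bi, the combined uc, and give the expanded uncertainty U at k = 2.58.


mean = (57.723 + 57.514 + 57.183 + 56.971 + 57.673 + 57.535 + 56.237 + 57.165 + 55.349 + 58.669) / 10 = 57.2019
s = sqrt(sum((x - mean)^2)/(n-1)) = 0.89898269
u_A = s / sqrt(n) = 0.89898269 / sqrt(10) = 0.28428329
u_B1 = 0.378 / sqrt(2) = 0.26728636
u_B2 = 1.154 / sqrt(6) = 0.47111853
u_B3 = 0.632 / sqrt(3) = 0.36488537
u_B4 = 1.011 / sqrt(2) = 0.71488496
uc = sqrt(0.28428329^2 + 0.26728636^2 + 0.47111853^2 + 0.36488537^2 + 0.71488496^2) = 1.0091648
U = k * uc = 2.58 * 1.0091648
U = 2.6036

2.6036


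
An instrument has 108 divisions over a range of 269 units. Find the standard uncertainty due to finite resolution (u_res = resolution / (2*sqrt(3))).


resolution = range / divisions
resolution = 269 / 108 = 2.4907407
u_res = resolution / (2*sqrt(3))
u_res = 2.4907407 / 3.4641016
u_res = 0.7190

0.7190


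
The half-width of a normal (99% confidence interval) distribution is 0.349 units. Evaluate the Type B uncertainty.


u_B = half_width / 2.576
u_B = 0.349 / 2.576
u_B = 0.1355

0.1355


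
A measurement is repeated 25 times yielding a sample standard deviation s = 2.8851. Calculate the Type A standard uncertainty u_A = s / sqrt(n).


u_A = s / sqrt(n)
u_A = 2.8851 / sqrt(25)
u_A = 2.8851 / 5
u_A = 0.5770

0.5770


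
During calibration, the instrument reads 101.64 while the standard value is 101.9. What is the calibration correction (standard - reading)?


Correction = standard - reading
= 101.9 - 101.64
= 0.2600

0.2600


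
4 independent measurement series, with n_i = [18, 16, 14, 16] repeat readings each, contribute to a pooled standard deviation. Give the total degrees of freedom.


nu = sum_i (n_i - 1)
nu = ((18 - 1) + (16 - 1) + (14 - 1) + (16 - 1))
nu = 17 + 15 + 13 + 15
nu = 60

60


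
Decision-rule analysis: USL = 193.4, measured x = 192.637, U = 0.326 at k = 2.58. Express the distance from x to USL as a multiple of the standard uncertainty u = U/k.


u = U / k = 0.326 / 2.58 = 0.12635659
margin = |USL - x| = |193.4 - 192.637| = 0.763
z = margin / u = 0.763 / 0.12635659
z = 6.0385

6.0385


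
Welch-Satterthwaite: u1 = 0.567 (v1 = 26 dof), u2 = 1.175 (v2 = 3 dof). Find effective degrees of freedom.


uc = sqrt(u1^2 + u2^2) = sqrt(0.567^2 + 1.175^2) = 1.3046509
v_eff = uc^4 / (u1^4/v1 + u2^4/v2)
= 1.3046509^4 / (0.567^4/26 + 1.175^4/3)
= 2.897192 / 0.63935033
v_eff = 4.5315

4.5315


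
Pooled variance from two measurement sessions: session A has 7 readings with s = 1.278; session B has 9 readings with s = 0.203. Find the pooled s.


s_p = sqrt(((n1-1)*s1^2 + (n2-1)*s2^2) / (n1+n2-2))
numerator = (7-1)*1.278^2 + (9-1)*0.203^2 = 9.799704 + 0.329672 = 10.129376
denominator = 7 + 9 - 2 = 14
s_p^2 = 10.129376 / 14 = 0.72352686
s_p = sqrt(0.72352686) = 0.8506

0.8506


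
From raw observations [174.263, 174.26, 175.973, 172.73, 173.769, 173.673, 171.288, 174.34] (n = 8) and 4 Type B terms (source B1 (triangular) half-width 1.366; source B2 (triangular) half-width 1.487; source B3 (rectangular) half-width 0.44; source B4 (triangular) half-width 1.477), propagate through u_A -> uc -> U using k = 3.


mean = (174.263 + 174.26 + 175.973 + 172.73 + 173.769 + 173.673 + 171.288 + 174.34) / 8 = 173.787
s = sqrt(sum((x - mean)^2)/(n-1)) = 1.3580595
u_A = s / sqrt(n) = 1.3580595 / sqrt(8) = 0.48014654
u_B1 = 1.366 / sqrt(6) = 0.55766716
u_B2 = 1.487 / sqrt(6) = 0.60706521
u_B3 = 0.44 / sqrt(3) = 0.25403412
u_B4 = 1.477 / sqrt(6) = 0.60298273
uc = sqrt(0.48014654^2 + 0.55766716^2 + 0.60706521^2 + 0.25403412^2 + 0.60298273^2) = 1.1567986
U = k * uc = 3 * 1.1567986
U = 3.4704

3.4704


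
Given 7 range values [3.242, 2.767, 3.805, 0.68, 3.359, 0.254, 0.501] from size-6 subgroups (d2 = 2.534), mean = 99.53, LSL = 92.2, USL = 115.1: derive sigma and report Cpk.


R_bar = (3.242 + 2.767 + 3.805 + 0.68 + 3.359 + 0.254 + 0.501) / 7 = 2.0868571
sigma = R_bar / d2 = 2.0868571 / 2.534 = 0.82354266
Cp = (USL - LSL)/(6*sigma) = (115.1 - 92.2)/(6*0.82354266) = 4.6344
Cpu = (115.1 - 99.53)/(3*0.82354266) = 6.3020
Cpl = (99.53 - 92.2)/(3*0.82354266) = 2.9669
Cpk = min(Cpu, Cpl) = 2.9669

2.9669


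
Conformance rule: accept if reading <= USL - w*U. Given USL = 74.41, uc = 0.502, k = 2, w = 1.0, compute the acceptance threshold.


U = k * uc = 2 * 0.502 = 1.004
guard band g = w * U = 1.0 * 1.004 = 1.004
AL = USL - g = 74.41 - 1.004
AL = 73.4060

73.4060


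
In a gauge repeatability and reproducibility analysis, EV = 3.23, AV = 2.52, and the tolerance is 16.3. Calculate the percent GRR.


GRR = sqrt(EV^2 + AV^2) = sqrt(3.23^2 + 2.52^2) = 4.0967426
%GRR = GRR / tol * 100 = 4.0967426 / 16.3 * 100
%GRR = 25.1334

25.1334


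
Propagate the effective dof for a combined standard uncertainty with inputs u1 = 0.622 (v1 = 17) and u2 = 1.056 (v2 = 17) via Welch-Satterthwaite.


uc = sqrt(u1^2 + u2^2) = sqrt(0.622^2 + 1.056^2) = 1.2255693
v_eff = uc^4 / (u1^4/v1 + u2^4/v2)
= 1.2255693^4 / (0.622^4/17 + 1.056^4/17)
= 2.2560644 / 0.081953384
v_eff = 27.5286

27.5286


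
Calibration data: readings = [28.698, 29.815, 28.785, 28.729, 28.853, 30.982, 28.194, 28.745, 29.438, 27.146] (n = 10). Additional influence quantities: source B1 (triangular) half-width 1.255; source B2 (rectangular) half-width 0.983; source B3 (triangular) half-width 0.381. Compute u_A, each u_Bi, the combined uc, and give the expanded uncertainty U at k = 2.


mean = (28.698 + 29.815 + 28.785 + 28.729 + 28.853 + 30.982 + 28.194 + 28.745 + 29.438 + 27.146) / 10 = 28.9385
s = sqrt(sum((x - mean)^2)/(n-1)) = 1.0072529
u_A = s / sqrt(n) = 1.0072529 / sqrt(10) = 0.31852133
u_B1 = 1.255 / sqrt(6) = 0.5123516
u_B2 = 0.983 / sqrt(3) = 0.56753531
u_B3 = 0.381 / sqrt(6) = 0.1555426
uc = sqrt(0.31852133^2 + 0.5123516^2 + 0.56753531^2 + 0.1555426^2) = 0.84276321
U = k * uc = 2 * 0.84276321
U = 1.6855

1.6855


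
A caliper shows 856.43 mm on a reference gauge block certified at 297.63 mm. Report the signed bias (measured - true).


Systematic error = measured - true
= 856.43 - 297.63
= 558.8000

558.8000


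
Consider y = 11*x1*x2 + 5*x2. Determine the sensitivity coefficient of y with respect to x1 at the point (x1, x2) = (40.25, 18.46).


y = 11*x1*x2 + 5*x2
dy/dx1 = 11*x2
Evaluate at x2 = 18.46: c1 = 11 * 18.46
c1 = 203.0600

203.0600


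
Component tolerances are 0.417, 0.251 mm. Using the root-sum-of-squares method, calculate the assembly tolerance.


RSS = sqrt(0.417^2 + 0.251^2)
= sqrt(0.23689)
= 0.4867

0.4867


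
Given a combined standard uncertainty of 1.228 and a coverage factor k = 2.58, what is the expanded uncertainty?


U = k * uc
U = 2.58 * 1.228
U = 3.1682

3.1682


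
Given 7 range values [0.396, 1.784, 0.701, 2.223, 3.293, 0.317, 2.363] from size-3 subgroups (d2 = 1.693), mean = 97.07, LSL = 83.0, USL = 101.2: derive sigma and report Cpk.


R_bar = (0.396 + 1.784 + 0.701 + 2.223 + 3.293 + 0.317 + 2.363) / 7 = 1.5824286
sigma = R_bar / d2 = 1.5824286 / 1.693 = 0.93468907
Cp = (USL - LSL)/(6*sigma) = (101.2 - 83.0)/(6*0.93468907) = 3.2453
Cpu = (101.2 - 97.07)/(3*0.93468907) = 1.4729
Cpl = (97.07 - 83.0)/(3*0.93468907) = 5.0177
Cpk = min(Cpu, Cpl) = 1.4729

1.4729


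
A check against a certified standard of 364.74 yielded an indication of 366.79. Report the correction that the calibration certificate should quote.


Correction = standard - reading
= 364.74 - 366.79
= -2.0500

-2.0500


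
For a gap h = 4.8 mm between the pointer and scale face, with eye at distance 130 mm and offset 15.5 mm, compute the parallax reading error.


error = h * offset / d
= 4.8 * 15.5 / 130
= 0.5723

0.5723


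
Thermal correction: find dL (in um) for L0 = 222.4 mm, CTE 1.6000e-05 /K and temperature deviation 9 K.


dL = L * alpha * dT
= 222.4 * 1.6000e-05 * 9
= 0.0320256 mm
dL_um = 0.0320256 * 1000 = 32.0256 um

32.0256


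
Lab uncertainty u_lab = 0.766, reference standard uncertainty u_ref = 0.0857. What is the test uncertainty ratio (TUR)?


TUR = u_lab / u_ref
= 0.766 / 0.0857
= 8.9382

8.9382


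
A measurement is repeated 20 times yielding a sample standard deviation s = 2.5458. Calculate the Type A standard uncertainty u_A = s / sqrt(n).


u_A = s / sqrt(n)
u_A = 2.5458 / sqrt(20)
u_A = 2.5458 / 4.472136
u_A = 0.5693

0.5693


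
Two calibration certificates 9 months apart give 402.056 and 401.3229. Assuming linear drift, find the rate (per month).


rate = (v2 - v1) / months
= (401.3229 - 402.056) / 9
= -0.7331 / 9
= -0.0815

-0.0815


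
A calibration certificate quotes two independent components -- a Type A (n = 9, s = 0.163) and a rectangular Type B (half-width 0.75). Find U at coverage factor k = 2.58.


u_A = s / sqrt(n) = 0.163 / sqrt(9) = 0.054333333
u_B = half_width / sqrt(3) = 0.75 / sqrt(3) = 0.4330127
uc = sqrt(u_A^2 + u_B^2) = sqrt(0.054333333^2 + 0.4330127^2) = 0.43640819
U = k * uc = 2.58 * 0.43640819
U = 1.1259

1.1259


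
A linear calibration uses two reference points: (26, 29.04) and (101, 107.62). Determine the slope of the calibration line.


slope = (y2 - y1) / (x2 - x1)
= (107.62 - 29.04) / (101 - 26)
= 78.5800 / 75
= 1.0477

1.0477


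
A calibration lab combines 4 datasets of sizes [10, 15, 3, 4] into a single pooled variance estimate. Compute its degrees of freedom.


nu = sum_i (n_i - 1)
nu = ((10 - 1) + (15 - 1) + (3 - 1) + (4 - 1))
nu = 9 + 14 + 2 + 3
nu = 28

28


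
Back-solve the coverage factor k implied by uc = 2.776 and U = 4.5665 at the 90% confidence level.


k = U / uc
k = 4.5665 / 2.776
k = 1.645

1.645


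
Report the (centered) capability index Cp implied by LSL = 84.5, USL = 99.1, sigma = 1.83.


Cp = (USL - LSL) / (6 * sigma)
= (99.1 - 84.5) / (6 * 1.83)
= 14.6000 / 10.9800
= 1.3297

1.3297


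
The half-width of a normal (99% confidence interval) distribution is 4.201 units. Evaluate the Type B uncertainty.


u_B = half_width / 2.576
u_B = 4.201 / 2.576
u_B = 1.6308

1.6308


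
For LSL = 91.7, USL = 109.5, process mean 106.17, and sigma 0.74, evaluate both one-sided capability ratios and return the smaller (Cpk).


Cpu = (USL - mean) / (3*sigma) = (109.5 - 106.17) / (3*0.74) = 1.5000
Cpl = (mean - LSL) / (3*sigma) = (106.17 - 91.7) / (3*0.74) = 6.5180
Cpk = min(Cpu, Cpl) = 1.5000

1.5000


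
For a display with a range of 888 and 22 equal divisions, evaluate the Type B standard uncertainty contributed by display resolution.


resolution = range / divisions
resolution = 888 / 22 = 40.363636
u_res = resolution / (2*sqrt(3))
u_res = 40.363636 / 3.4641016
u_res = 11.6520

11.6520


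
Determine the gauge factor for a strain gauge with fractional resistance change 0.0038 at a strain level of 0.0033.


GF = (dR/R) / epsilon
= 0.0038 / 0.0033
= 1.1515

1.1515


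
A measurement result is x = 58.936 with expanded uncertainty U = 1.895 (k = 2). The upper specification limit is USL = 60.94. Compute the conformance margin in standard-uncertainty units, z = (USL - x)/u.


u = U / k = 1.895 / 2 = 0.9475
margin = |USL - x| = |60.94 - 58.936| = 2.004
z = margin / u = 2.004 / 0.9475
z = 2.1150

2.1150


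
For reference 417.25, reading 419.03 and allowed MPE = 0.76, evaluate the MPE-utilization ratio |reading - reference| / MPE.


e = indication - reference = 419.03 - 417.25 = 1.7800
|e| = 1.7800
ratio = |e| / MPE = 1.7800 / 0.76
ratio = 2.3421

2.3421


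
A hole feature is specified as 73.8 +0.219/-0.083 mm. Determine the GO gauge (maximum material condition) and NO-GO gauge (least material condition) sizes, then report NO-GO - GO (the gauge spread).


GO = nominal - lower_tol (smallest hole = maximum material condition)
GO = 73.8 - 0.083 = 73.717
NO-GO = nominal + upper_tol (largest hole = least material condition)
NO-GO = 73.8 + 0.219 = 74.019
spread = NO-GO - GO = 74.019 - 73.717 = 0.3020

0.3020


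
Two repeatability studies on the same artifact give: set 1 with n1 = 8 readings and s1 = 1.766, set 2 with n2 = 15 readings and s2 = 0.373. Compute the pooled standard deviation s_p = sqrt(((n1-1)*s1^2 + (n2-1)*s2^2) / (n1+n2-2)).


s_p = sqrt(((n1-1)*s1^2 + (n2-1)*s2^2) / (n1+n2-2))
numerator = (8-1)*1.766^2 + (15-1)*0.373^2 = 21.831292 + 1.947806 = 23.779098
denominator = 8 + 15 - 2 = 21
s_p^2 = 23.779098 / 21 = 1.132338
s_p = sqrt(1.132338) = 1.0641

1.0641


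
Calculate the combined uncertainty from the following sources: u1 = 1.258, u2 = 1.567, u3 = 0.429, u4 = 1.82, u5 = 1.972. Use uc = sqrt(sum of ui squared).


uc = sqrt(1.258^2 + 1.567^2 + 0.429^2 + 1.82^2 + 1.972^2)
uc = sqrt(11.423278)
uc = 3.3798

3.3798


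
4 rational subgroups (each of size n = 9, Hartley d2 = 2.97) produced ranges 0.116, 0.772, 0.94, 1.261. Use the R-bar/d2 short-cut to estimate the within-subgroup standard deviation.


R_bar = (0.116 + 0.772 + 0.94 + 1.261) / 4
R_bar = 3.089 / 4 = 0.77225
sigma_hat = R_bar / d2 = 0.77225 / 2.97 = 0.2600

0.2600


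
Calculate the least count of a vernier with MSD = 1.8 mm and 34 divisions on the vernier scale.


LC = MSD / n_div
= 1.8 / 34
= 0.0529

0.0529


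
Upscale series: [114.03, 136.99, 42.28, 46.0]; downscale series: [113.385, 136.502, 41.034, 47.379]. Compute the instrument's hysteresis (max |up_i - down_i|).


|114.03 - 113.385| = 0.6450
|136.99 - 136.502| = 0.4880
|42.28 - 41.034| = 1.2460
|46.0 - 47.379| = 1.3790
hysteresis = max(diffs) = 1.3790

1.3790


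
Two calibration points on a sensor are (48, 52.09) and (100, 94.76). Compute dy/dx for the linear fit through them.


slope = (y2 - y1) / (x2 - x1)
= (94.76 - 52.09) / (100 - 48)
= 42.6700 / 52
= 0.8206

0.8206


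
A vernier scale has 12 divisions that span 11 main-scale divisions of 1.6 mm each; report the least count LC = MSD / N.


LC = MSD / n_div
= 1.6 / 12
= 0.1333

0.1333


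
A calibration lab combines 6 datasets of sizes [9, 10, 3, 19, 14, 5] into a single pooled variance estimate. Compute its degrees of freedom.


nu = sum_i (n_i - 1)
nu = ((9 - 1) + (10 - 1) + (3 - 1) + (19 - 1) + (14 - 1) + (5 - 1))
nu = 8 + 9 + 2 + 18 + 13 + 4
nu = 54

54


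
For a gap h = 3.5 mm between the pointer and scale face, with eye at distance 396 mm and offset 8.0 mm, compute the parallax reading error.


error = h * offset / d
= 3.5 * 8.0 / 396
= 0.0707

0.0707


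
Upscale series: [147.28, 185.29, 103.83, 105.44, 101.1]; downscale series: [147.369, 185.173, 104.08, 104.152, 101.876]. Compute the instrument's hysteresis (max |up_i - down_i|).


|147.28 - 147.369| = 0.0890
|185.29 - 185.173| = 0.1170
|103.83 - 104.08| = 0.2500
|105.44 - 104.152| = 1.2880
|101.1 - 101.876| = 0.7760
hysteresis = max(diffs) = 1.2880

1.2880


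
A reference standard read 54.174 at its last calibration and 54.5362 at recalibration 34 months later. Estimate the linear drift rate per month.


rate = (v2 - v1) / months
= (54.5362 - 54.174) / 34
= 0.3622 / 34
= 0.0107

0.0107


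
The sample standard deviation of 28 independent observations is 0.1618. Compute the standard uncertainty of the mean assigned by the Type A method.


u_A = s / sqrt(n)
u_A = 0.1618 / sqrt(28)
u_A = 0.1618 / 5.2915026
u_A = 0.0306

0.0306


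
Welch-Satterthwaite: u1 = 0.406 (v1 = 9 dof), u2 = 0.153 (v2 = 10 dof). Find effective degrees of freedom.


uc = sqrt(u1^2 + u2^2) = sqrt(0.406^2 + 0.153^2) = 0.4338721
v_eff = uc^4 / (u1^4/v1 + u2^4/v2)
= 0.4338721^4 / (0.406^4/9 + 0.153^4/10)
= 0.03543618 / 0.0030737878
v_eff = 11.5285

11.5285


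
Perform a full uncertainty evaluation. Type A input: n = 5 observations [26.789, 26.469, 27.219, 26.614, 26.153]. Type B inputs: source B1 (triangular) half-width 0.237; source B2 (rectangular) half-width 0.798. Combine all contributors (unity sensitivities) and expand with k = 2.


mean = (26.789 + 26.469 + 27.219 + 26.614 + 26.153) / 5 = 26.6488
s = sqrt(sum((x - mean)^2)/(n-1)) = 0.39501291
u_A = s / sqrt(n) = 0.39501291 / sqrt(5) = 0.17665514
u_B1 = 0.237 / sqrt(6) = 0.096754845
u_B2 = 0.798 / sqrt(3) = 0.46072551
uc = sqrt(0.17665514^2 + 0.096754845^2 + 0.46072551^2) = 0.50282853
U = k * uc = 2 * 0.50282853
U = 1.0057

1.0057


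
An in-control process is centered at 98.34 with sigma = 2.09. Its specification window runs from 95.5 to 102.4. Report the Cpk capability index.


Cpu = (USL - mean) / (3*sigma) = (102.4 - 98.34) / (3*2.09) = 0.6475
Cpl = (mean - LSL) / (3*sigma) = (98.34 - 95.5) / (3*2.09) = 0.4530
Cpk = min(Cpu, Cpl) = 0.4530

0.4530


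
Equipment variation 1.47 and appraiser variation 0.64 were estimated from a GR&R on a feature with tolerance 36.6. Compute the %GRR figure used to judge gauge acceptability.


GRR = sqrt(EV^2 + AV^2) = sqrt(1.47^2 + 0.64^2) = 1.6032779
%GRR = GRR / tol * 100 = 1.6032779 / 36.6 * 100
%GRR = 4.3805

4.3805


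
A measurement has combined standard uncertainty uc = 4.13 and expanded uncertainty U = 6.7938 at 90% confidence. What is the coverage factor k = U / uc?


k = U / uc
k = 6.7938 / 4.13
k = 1.645

1.645


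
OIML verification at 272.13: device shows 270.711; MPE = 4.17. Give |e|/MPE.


e = indication - reference = 270.711 - 272.13 = -1.4190
|e| = 1.4190
ratio = |e| / MPE = 1.4190 / 4.17
ratio = 0.3403

0.3403
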